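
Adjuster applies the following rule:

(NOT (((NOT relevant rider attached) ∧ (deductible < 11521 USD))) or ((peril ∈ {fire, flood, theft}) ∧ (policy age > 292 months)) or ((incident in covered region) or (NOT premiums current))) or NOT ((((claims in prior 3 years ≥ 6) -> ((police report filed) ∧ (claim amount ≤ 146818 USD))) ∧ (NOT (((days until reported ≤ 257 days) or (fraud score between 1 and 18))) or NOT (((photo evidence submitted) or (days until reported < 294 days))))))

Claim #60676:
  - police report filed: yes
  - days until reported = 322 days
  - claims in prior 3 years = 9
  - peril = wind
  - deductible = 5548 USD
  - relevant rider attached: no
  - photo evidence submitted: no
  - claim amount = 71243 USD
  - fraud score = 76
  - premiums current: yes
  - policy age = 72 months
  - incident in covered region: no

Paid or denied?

Atomic conditions:
  NOT relevant rider attached: no → true
  deductible < 11521 USD: 5548 < 11521 is true
  peril ∈ {fire, flood, theft}: wind is not in the set → false
  policy age > 292 months: 72 > 292 is false
  incident in covered region: no → false
  NOT premiums current: yes → false
  claims in prior 3 years ≥ 6: 9 ≥ 6 is true
  police report filed: yes → true
  claim amount ≤ 146818 USD: 71243 ≤ 146818 is true
  days until reported ≤ 257 days: 322 ≤ 257 is false
  fraud score between 1 and 18: 76 in [1, 18] is false
  photo evidence submitted: no → false
  days until reported < 294 days: 322 < 294 is false
Combine:
[1.1.1] true AND true = true
[1.1] NOT true = false
[1.2] false AND false = false
[1.3] false OR false = false
[1] false OR false OR false = false
[2.1.1.2] true AND true = true
[2.1.1] true → true = true
[2.1.2.1.1] false OR false = false
[2.1.2.1] NOT false = true
[2.1.2.2.1] false OR false = false
[2.1.2.2] NOT false = true
[2.1.2] true OR true = true
[2.1] true AND true = true
[2] NOT true = false
[root] false OR false = false
Overall: false → denied

Denied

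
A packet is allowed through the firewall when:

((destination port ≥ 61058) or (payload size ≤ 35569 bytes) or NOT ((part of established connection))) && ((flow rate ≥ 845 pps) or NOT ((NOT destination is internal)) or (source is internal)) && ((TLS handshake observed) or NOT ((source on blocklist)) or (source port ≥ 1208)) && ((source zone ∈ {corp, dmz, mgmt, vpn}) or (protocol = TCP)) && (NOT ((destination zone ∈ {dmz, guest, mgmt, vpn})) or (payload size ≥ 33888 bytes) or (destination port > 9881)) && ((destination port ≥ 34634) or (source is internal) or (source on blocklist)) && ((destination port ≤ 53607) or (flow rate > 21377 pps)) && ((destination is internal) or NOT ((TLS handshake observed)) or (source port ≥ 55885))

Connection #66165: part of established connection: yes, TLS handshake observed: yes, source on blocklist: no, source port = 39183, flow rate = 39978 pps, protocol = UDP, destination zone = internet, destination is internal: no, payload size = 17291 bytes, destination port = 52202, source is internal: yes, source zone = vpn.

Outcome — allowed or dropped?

Dropped

Atomic conditions:
  destination port ≥ 61058: 52202 ≥ 61058 is false
  payload size ≤ 35569 bytes: 17291 ≤ 35569 is true
  part of established connection: yes → true
  flow rate ≥ 845 pps: 39978 ≥ 845 is true
  NOT destination is internal: no → true
  source is internal: yes → true
  TLS handshake observed: yes → true
  source on blocklist: no → false
  source port ≥ 1208: 39183 ≥ 1208 is true
  source zone ∈ {corp, dmz, mgmt, vpn}: vpn is in the set → true
  protocol = TCP: UDP == TCP is false
  destination zone ∈ {dmz, guest, mgmt, vpn}: internet is not in the set → false
  payload size ≥ 33888 bytes: 17291 ≥ 33888 is false
  destination port > 9881: 52202 > 9881 is true
  destination port ≥ 34634: 52202 ≥ 34634 is true
  destination port ≤ 53607: 52202 ≤ 53607 is true
  flow rate > 21377 pps: 39978 > 21377 is true
  destination is internal: no → false
  source port ≥ 55885: 39183 ≥ 55885 is false
Combine:
[1.3] NOT true = false
[1] false OR true OR false = true
[2.2] NOT true = false
[2] true OR false OR true = true
[3.2] NOT false = true
[3] true OR true OR true = true
[4] true OR false = true
[5.1] NOT false = true
[5] true OR false OR true = true
[6] true OR true OR false = true
[7] true OR true = true
[8.2] NOT true = false
[8] false OR false OR false = false
[root] true AND true AND true AND true AND true AND true AND true AND false = false
Overall: false → dropped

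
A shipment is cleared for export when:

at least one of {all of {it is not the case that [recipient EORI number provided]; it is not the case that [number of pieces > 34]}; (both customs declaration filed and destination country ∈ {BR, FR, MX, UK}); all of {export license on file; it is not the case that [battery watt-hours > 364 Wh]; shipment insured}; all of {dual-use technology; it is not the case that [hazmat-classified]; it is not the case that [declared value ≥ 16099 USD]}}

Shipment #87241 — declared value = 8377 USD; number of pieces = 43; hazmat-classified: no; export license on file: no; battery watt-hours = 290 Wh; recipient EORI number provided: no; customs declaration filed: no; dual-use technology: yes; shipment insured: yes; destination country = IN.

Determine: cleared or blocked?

Atomic conditions:
  recipient EORI number provided: no → false
  number of pieces > 34: 43 > 34 is true
  customs declaration filed: no → false
  destination country ∈ {BR, FR, MX, UK}: IN is not in the set → false
  export license on file: no → false
  battery watt-hours > 364 Wh: 290 > 364 is false
  shipment insured: yes → true
  dual-use technology: yes → true
  hazmat-classified: no → false
  declared value ≥ 16099 USD: 8377 ≥ 16099 is false
Combine:
[1.1] NOT false = true
[1.2] NOT true = false
[1] true AND false = false
[2] false AND false = false
[3.2] NOT false = true
[3] false AND true AND true = false
[4.2] NOT false = true
[4.3] NOT false = true
[4] true AND true AND true = true
[root] false OR false OR false OR true = true
Overall: true → cleared

Cleared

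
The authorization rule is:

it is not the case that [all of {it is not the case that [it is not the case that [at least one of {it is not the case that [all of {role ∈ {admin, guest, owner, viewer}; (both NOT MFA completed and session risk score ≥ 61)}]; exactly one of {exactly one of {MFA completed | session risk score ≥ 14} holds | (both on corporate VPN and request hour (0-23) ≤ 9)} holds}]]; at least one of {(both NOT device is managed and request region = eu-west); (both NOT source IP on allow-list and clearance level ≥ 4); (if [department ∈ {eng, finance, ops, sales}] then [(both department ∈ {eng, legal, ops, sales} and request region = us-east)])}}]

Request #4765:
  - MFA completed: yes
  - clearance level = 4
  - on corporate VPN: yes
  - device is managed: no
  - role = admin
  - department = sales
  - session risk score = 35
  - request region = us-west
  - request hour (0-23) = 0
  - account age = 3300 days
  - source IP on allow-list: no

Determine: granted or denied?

Atomic conditions:
  role ∈ {admin, guest, owner, viewer}: admin is in the set → true
  NOT MFA completed: yes → false
  session risk score ≥ 61: 35 ≥ 61 is false
  MFA completed: yes → true
  session risk score ≥ 14: 35 ≥ 14 is true
  on corporate VPN: yes → true
  request hour (0-23) ≤ 9: 0 ≤ 9 is true
  NOT device is managed: no → true
  request region = eu-west: us-west == eu-west is false
  NOT source IP on allow-list: no → true
  clearance level ≥ 4: 4 ≥ 4 is true
  department ∈ {eng, finance, ops, sales}: sales is in the set → true
  department ∈ {eng, legal, ops, sales}: sales is in the set → true
  request region = us-east: us-west == us-east is false
Combine:
[1.1.1.1.1.1.2] false AND false = false
[1.1.1.1.1.1] true AND false = false
[1.1.1.1.1] NOT false = true
[1.1.1.1.2.1] exactly-one(true, true) = false
[1.1.1.1.2.2] true AND true = true
[1.1.1.1.2] exactly-one(false, true) = true
[1.1.1.1] true OR true = true
[1.1.1] NOT true = false
[1.1] NOT false = true
[1.2.1] true AND false = false
[1.2.2] true AND true = true
[1.2.3.2] true AND false = false
[1.2.3] true → false = false
[1.2] false OR true OR false = true
[1] true AND true = true
[root] NOT true = false
Overall: false → denied

Denied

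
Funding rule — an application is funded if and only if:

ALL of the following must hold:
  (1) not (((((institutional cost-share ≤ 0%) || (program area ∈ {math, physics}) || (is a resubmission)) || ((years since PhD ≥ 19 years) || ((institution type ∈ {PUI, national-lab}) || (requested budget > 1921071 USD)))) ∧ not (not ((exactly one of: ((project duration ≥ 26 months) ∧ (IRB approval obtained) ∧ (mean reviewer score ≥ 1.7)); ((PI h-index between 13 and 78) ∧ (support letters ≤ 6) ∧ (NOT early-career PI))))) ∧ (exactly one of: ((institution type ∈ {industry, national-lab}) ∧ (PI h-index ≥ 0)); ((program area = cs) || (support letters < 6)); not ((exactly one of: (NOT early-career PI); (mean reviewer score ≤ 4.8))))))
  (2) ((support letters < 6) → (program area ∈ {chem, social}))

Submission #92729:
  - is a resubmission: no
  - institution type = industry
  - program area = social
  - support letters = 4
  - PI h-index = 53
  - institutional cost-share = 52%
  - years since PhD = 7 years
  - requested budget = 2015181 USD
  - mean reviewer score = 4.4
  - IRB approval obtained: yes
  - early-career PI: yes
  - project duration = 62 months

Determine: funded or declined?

Funded

Atomic conditions:
  institutional cost-share ≤ 0%: 52 ≤ 0 is false
  program area ∈ {math, physics}: social is not in the set → false
  is a resubmission: no → false
  years since PhD ≥ 19 years: 7 ≥ 19 is false
  institution type ∈ {PUI, national-lab}: industry is not in the set → false
  requested budget > 1921071 USD: 2015181 > 1921071 is true
  project duration ≥ 26 months: 62 ≥ 26 is true
  IRB approval obtained: yes → true
  mean reviewer score ≥ 1.7: 4.4 ≥ 1.7 is true
  PI h-index between 13 and 78: 53 in [13, 78] is true
  support letters ≤ 6: 4 ≤ 6 is true
  NOT early-career PI: yes → false
  institution type ∈ {industry, national-lab}: industry is in the set → true
  PI h-index ≥ 0: 53 ≥ 0 is true
  program area = cs: social == cs is false
  support letters < 6: 4 < 6 is true
  mean reviewer score ≤ 4.8: 4.4 ≤ 4.8 is true
  program area ∈ {chem, social}: social is in the set → true
Combine:
[1.1.1.1] false OR false OR false = false
[1.1.1.2.2] false OR true = true
[1.1.1.2] false OR true = true
[1.1.1] false OR true = true
[1.1.2.1.1.1] true AND true AND true = true
[1.1.2.1.1.2] true AND true AND false = false
[1.1.2.1.1] exactly-one(true, false) = true
[1.1.2.1] NOT true = false
[1.1.2] NOT false = true
[1.1.3.1] true AND true = true
[1.1.3.2] false OR true = true
[1.1.3.3.1] exactly-one(false, true) = true
[1.1.3.3] NOT true = false
[1.1.3] exactly-one(true, true, false) = false
[1.1] true AND true AND false = false
[1] NOT false = true
[2] true → true = true
[root] true AND true = true
Overall: true → funded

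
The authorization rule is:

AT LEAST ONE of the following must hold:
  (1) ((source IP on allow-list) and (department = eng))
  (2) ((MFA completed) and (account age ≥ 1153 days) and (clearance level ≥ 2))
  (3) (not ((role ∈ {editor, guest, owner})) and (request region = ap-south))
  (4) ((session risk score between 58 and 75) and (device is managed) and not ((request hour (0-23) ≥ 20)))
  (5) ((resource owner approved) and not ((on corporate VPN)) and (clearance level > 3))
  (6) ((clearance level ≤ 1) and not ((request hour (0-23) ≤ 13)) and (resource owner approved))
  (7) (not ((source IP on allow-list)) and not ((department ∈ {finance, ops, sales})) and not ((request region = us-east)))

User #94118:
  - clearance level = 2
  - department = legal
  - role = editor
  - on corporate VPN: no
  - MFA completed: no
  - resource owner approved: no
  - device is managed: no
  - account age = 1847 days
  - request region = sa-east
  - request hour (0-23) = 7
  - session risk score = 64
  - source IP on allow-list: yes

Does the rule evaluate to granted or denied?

Atomic conditions:
  source IP on allow-list: yes → true
  department = eng: legal == eng is false
  MFA completed: no → false
  account age ≥ 1153 days: 1847 ≥ 1153 is true
  clearance level ≥ 2: 2 ≥ 2 is true
  role ∈ {editor, guest, owner}: editor is in the set → true
  request region = ap-south: sa-east == ap-south is false
  session risk score between 58 and 75: 64 in [58, 75] is true
  device is managed: no → false
  request hour (0-23) ≥ 20: 7 ≥ 20 is false
  resource owner approved: no → false
  on corporate VPN: no → false
  clearance level > 3: 2 > 3 is false
  clearance level ≤ 1: 2 ≤ 1 is false
  request hour (0-23) ≤ 13: 7 ≤ 13 is true
  department ∈ {finance, ops, sales}: legal is not in the set → false
  request region = us-east: sa-east == us-east is false
Combine:
[1] true AND false = false
[2] false AND true AND true = false
[3.1] NOT true = false
[3] false AND false = false
[4.3] NOT false = true
[4] true AND false AND true = false
[5.2] NOT false = true
[5] false AND true AND false = false
[6.2] NOT true = false
[6] false AND false AND false = false
[7.1] NOT true = false
[7.2] NOT false = true
[7.3] NOT false = true
[7] false AND true AND true = false
[root] false OR false OR false OR false OR false OR false OR false = false
Overall: false → denied

Denied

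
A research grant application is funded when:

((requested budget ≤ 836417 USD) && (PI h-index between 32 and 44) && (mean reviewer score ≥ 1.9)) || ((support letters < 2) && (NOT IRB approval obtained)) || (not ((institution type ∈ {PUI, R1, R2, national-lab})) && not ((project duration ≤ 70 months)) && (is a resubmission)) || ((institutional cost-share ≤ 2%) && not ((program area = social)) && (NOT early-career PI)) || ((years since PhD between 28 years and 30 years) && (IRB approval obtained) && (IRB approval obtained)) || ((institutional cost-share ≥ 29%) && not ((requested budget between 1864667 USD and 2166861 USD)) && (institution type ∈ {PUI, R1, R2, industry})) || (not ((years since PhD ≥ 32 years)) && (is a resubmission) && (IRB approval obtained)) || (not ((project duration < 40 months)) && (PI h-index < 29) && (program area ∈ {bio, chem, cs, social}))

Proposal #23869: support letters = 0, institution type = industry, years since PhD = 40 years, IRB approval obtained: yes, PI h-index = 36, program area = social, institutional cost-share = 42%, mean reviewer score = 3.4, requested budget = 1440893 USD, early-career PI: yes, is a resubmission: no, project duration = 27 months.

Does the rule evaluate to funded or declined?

Funded

Atomic conditions:
  requested budget ≤ 836417 USD: 1440893 ≤ 836417 is false
  PI h-index between 32 and 44: 36 in [32, 44] is true
  mean reviewer score ≥ 1.9: 3.4 ≥ 1.9 is true
  support letters < 2: 0 < 2 is true
  NOT IRB approval obtained: yes → false
  institution type ∈ {PUI, R1, R2, national-lab}: industry is not in the set → false
  project duration ≤ 70 months: 27 ≤ 70 is true
  is a resubmission: no → false
  institutional cost-share ≤ 2%: 42 ≤ 2 is false
  program area = social: social == social is true
  NOT early-career PI: yes → false
  years since PhD between 28 years and 30 years: 40 in [28, 30] is false
  IRB approval obtained: yes → true
  institutional cost-share ≥ 29%: 42 ≥ 29 is true
  requested budget between 1864667 USD and 2166861 USD: 1440893 in [1864667, 2166861] is false
  institution type ∈ {PUI, R1, R2, industry}: industry is in the set → true
  years since PhD ≥ 32 years: 40 ≥ 32 is true
  project duration < 40 months: 27 < 40 is true
  PI h-index < 29: 36 < 29 is false
  program area ∈ {bio, chem, cs, social}: social is in the set → true
Combine:
[1] false AND true AND true = false
[2] true AND false = false
[3.1] NOT false = true
[3.2] NOT true = false
[3] true AND false AND false = false
[4.2] NOT true = false
[4] false AND false AND false = false
[5] false AND true AND true = false
[6.2] NOT false = true
[6] true AND true AND true = true
[7.1] NOT true = false
[7] false AND false AND true = false
[8.1] NOT true = false
[8] false AND false AND true = false
[root] false OR false OR false OR false OR false OR true OR false OR false = true
Overall: true → funded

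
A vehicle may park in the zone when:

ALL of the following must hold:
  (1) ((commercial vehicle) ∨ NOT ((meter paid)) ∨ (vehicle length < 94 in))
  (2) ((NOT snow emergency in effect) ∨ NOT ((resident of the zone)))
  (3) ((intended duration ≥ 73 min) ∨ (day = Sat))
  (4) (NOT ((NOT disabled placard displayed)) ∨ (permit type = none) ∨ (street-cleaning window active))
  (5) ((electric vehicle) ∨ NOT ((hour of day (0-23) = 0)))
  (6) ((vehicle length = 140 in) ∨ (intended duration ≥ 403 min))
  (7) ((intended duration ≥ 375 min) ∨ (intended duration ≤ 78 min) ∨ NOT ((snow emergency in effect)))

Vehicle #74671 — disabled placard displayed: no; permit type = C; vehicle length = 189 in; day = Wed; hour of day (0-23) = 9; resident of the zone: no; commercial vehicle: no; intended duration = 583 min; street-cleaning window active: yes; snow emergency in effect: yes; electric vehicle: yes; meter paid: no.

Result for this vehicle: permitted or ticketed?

Permitted

Atomic conditions:
  commercial vehicle: no → false
  meter paid: no → false
  vehicle length < 94 in: 189 < 94 is false
  NOT snow emergency in effect: yes → false
  resident of the zone: no → false
  intended duration ≥ 73 min: 583 ≥ 73 is true
  day = Sat: Wed == Sat is false
  NOT disabled placard displayed: no → true
  permit type = none: C == none is false
  street-cleaning window active: yes → true
  electric vehicle: yes → true
  hour of day (0-23) = 0: 9 == 0 is false
  vehicle length = 140 in: 189 == 140 is false
  intended duration ≥ 403 min: 583 ≥ 403 is true
  intended duration ≥ 375 min: 583 ≥ 375 is true
  intended duration ≤ 78 min: 583 ≤ 78 is false
  snow emergency in effect: yes → true
Combine:
[1.2] NOT false = true
[1] false OR true OR false = true
[2.2] NOT false = true
[2] false OR true = true
[3] true OR false = true
[4.1] NOT true = false
[4] false OR false OR true = true
[5.2] NOT false = true
[5] true OR true = true
[6] false OR true = true
[7.3] NOT true = false
[7] true OR false OR false = true
[root] true AND true AND true AND true AND true AND true AND true = true
Overall: true → permitted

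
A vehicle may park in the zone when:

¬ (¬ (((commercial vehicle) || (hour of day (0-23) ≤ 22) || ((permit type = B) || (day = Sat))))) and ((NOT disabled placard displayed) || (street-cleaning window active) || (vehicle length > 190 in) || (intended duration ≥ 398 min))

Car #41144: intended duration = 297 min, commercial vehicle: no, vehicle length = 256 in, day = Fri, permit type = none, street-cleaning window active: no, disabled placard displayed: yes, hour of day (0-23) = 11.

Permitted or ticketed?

Permitted

Atomic conditions:
  commercial vehicle: no → false
  hour of day (0-23) ≤ 22: 11 ≤ 22 is true
  permit type = B: none == B is false
  day = Sat: Fri == Sat is false
  NOT disabled placard displayed: yes → false
  street-cleaning window active: no → false
  vehicle length > 190 in: 256 > 190 is true
  intended duration ≥ 398 min: 297 ≥ 398 is false
Combine:
[1.1.1.3] false OR false = false
[1.1.1] false OR true OR false = true
[1.1] NOT true = false
[1] NOT false = true
[2] false OR false OR true OR false = true
[root] true AND true = true
Overall: true → permitted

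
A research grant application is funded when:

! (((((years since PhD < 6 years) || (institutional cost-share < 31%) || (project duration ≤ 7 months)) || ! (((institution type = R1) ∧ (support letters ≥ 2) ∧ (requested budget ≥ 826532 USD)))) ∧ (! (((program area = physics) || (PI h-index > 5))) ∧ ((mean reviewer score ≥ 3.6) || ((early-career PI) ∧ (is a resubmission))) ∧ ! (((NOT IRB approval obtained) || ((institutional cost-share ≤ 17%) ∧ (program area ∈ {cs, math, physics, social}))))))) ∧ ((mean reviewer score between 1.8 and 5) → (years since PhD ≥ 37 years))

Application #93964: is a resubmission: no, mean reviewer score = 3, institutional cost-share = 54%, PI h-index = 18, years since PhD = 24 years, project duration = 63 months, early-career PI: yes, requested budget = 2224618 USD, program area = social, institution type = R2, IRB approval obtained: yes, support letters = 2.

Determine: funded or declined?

Declined

Atomic conditions:
  years since PhD < 6 years: 24 < 6 is false
  institutional cost-share < 31%: 54 < 31 is false
  project duration ≤ 7 months: 63 ≤ 7 is false
  institution type = R1: R2 == R1 is false
  support letters ≥ 2: 2 ≥ 2 is true
  requested budget ≥ 826532 USD: 2224618 ≥ 826532 is true
  program area = physics: social == physics is false
  PI h-index > 5: 18 > 5 is true
  mean reviewer score ≥ 3.6: 3 ≥ 3.6 is false
  early-career PI: yes → true
  is a resubmission: no → false
  NOT IRB approval obtained: yes → false
  institutional cost-share ≤ 17%: 54 ≤ 17 is false
  program area ∈ {cs, math, physics, social}: social is in the set → true
  mean reviewer score between 1.8 and 5: 3 in [1.8, 5] is true
  years since PhD ≥ 37 years: 24 ≥ 37 is false
Combine:
[1.1.1.1] false OR false OR false = false
[1.1.1.2.1] false AND true AND true = false
[1.1.1.2] NOT false = true
[1.1.1] false OR true = true
[1.1.2.1.1] false OR true = true
[1.1.2.1] NOT true = false
[1.1.2.2.2] true AND false = false
[1.1.2.2] false OR false = false
[1.1.2.3.1.2] false AND true = false
[1.1.2.3.1] false OR false = false
[1.1.2.3] NOT false = true
[1.1.2] false AND false AND true = false
[1.1] true AND false = false
[1] NOT false = true
[2] true → false = false
[root] true AND false = false
Overall: false → declined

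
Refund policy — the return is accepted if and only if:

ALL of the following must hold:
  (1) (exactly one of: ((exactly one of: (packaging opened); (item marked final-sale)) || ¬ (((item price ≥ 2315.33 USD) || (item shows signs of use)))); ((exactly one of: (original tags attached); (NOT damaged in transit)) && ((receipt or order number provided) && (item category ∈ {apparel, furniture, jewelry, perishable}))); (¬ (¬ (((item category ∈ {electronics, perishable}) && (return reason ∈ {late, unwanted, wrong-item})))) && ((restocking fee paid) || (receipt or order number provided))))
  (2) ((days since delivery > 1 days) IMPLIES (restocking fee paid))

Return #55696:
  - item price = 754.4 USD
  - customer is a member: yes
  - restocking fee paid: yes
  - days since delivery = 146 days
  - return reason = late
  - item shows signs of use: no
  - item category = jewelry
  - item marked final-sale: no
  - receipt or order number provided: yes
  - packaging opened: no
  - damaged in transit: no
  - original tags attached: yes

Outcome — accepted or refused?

Atomic conditions:
  packaging opened: no → false
  item marked final-sale: no → false
  item price ≥ 2315.33 USD: 754.4 ≥ 2315.33 is false
  item shows signs of use: no → false
  original tags attached: yes → true
  NOT damaged in transit: no → true
  receipt or order number provided: yes → true
  item category ∈ {apparel, furniture, jewelry, perishable}: jewelry is in the set → true
  item category ∈ {electronics, perishable}: jewelry is not in the set → false
  return reason ∈ {late, unwanted, wrong-item}: late is in the set → true
  restocking fee paid: yes → true
  days since delivery > 1 days: 146 > 1 is true
Combine:
[1.1.1] exactly-one(false, false) = false
[1.1.2.1] false OR false = false
[1.1.2] NOT false = true
[1.1] false OR true = true
[1.2.1] exactly-one(true, true) = false
[1.2.2] true AND true = true
[1.2] false AND true = false
[1.3.1.1.1] false AND true = false
[1.3.1.1] NOT false = true
[1.3.1] NOT true = false
[1.3.2] true OR true = true
[1.3] false AND true = false
[1] exactly-one(true, false, false) = true
[2] true → true = true
[root] true AND true = true
Overall: true → accepted

Accepted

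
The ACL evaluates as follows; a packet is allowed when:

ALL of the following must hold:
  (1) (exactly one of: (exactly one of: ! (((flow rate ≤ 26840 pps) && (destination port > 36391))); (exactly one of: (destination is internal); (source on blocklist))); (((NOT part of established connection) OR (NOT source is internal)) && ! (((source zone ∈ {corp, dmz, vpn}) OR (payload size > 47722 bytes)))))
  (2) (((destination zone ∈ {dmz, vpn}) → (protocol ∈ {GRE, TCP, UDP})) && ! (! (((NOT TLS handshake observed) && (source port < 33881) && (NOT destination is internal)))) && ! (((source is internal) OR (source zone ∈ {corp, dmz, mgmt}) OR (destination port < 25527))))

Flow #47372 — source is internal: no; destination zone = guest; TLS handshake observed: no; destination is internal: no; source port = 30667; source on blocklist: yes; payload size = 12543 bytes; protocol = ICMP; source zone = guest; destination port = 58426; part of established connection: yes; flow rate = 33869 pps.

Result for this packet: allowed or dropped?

Atomic conditions:
  flow rate ≤ 26840 pps: 33869 ≤ 26840 is false
  destination port > 36391: 58426 > 36391 is true
  destination is internal: no → false
  source on blocklist: yes → true
  NOT part of established connection: yes → false
  NOT source is internal: no → true
  source zone ∈ {corp, dmz, vpn}: guest is not in the set → false
  payload size > 47722 bytes: 12543 > 47722 is false
  destination zone ∈ {dmz, vpn}: guest is not in the set → false
  protocol ∈ {GRE, TCP, UDP}: ICMP is not in the set → false
  NOT TLS handshake observed: no → true
  source port < 33881: 30667 < 33881 is true
  NOT destination is internal: no → true
  source is internal: no → false
  source zone ∈ {corp, dmz, mgmt}: guest is not in the set → false
  destination port < 25527: 58426 < 25527 is false
Combine:
[1.1.1.1] false AND true = false
[1.1.1] NOT false = true
[1.1.2] exactly-one(false, true) = true
[1.1] exactly-one(true, true) = false
[1.2.1] false OR true = true
[1.2.2.1] false OR false = false
[1.2.2] NOT false = true
[1.2] true AND true = true
[1] exactly-one(false, true) = true
[2.1] false → false (antecedent false ⇒ implication holds) = true
[2.2.1.1] true AND true AND true = true
[2.2.1] NOT true = false
[2.2] NOT false = true
[2.3.1] false OR false OR false = false
[2.3] NOT false = true
[2] true AND true AND true = true
[root] true AND true = true
Overall: true → allowed

Allowed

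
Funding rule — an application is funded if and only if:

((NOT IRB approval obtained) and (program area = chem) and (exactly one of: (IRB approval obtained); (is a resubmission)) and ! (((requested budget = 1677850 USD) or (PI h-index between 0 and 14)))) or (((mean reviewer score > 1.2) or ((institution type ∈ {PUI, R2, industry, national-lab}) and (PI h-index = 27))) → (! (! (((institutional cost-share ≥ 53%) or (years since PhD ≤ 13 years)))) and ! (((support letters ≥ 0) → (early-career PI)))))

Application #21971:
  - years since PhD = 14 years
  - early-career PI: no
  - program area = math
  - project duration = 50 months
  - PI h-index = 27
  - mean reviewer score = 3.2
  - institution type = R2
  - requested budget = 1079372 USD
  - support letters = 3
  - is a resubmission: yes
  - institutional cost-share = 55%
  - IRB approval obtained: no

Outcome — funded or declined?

Funded

Atomic conditions:
  NOT IRB approval obtained: no → true
  program area = chem: math == chem is false
  IRB approval obtained: no → false
  is a resubmission: yes → true
  requested budget = 1677850 USD: 1079372 == 1677850 is false
  PI h-index between 0 and 14: 27 in [0, 14] is false
  mean reviewer score > 1.2: 3.2 > 1.2 is true
  institution type ∈ {PUI, R2, industry, national-lab}: R2 is in the set → true
  PI h-index = 27: 27 == 27 is true
  institutional cost-share ≥ 53%: 55 ≥ 53 is true
  years since PhD ≤ 13 years: 14 ≤ 13 is false
  support letters ≥ 0: 3 ≥ 0 is true
  early-career PI: no → false
Combine:
[1.3] exactly-one(false, true) = true
[1.4.1] false OR false = false
[1.4] NOT false = true
[1] true AND false AND true AND true = false
[2.1.2] true AND true = true
[2.1] true OR true = true
[2.2.1.1.1] true OR false = true
[2.2.1.1] NOT true = false
[2.2.1] NOT false = true
[2.2.2.1] true → false = false
[2.2.2] NOT false = true
[2.2] true AND true = true
[2] true → true = true
[root] false OR true = true
Overall: true → funded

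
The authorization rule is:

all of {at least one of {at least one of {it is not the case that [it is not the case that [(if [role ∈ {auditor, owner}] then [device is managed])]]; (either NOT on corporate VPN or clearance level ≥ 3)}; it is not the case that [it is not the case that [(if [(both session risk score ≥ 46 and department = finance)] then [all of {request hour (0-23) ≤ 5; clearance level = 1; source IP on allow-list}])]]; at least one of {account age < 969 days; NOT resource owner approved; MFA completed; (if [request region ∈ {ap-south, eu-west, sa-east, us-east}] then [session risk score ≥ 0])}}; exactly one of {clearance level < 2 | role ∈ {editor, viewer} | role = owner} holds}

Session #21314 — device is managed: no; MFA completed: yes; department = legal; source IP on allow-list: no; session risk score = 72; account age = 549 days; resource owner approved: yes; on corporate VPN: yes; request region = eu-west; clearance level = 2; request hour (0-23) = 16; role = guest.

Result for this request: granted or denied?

Atomic conditions:
  role ∈ {auditor, owner}: guest is not in the set → false
  device is managed: no → false
  NOT on corporate VPN: yes → false
  clearance level ≥ 3: 2 ≥ 3 is false
  session risk score ≥ 46: 72 ≥ 46 is true
  department = finance: legal == finance is false
  request hour (0-23) ≤ 5: 16 ≤ 5 is false
  clearance level = 1: 2 == 1 is false
  source IP on allow-list: no → false
  account age < 969 days: 549 < 969 is true
  NOT resource owner approved: yes → false
  MFA completed: yes → true
  request region ∈ {ap-south, eu-west, sa-east, us-east}: eu-west is in the set → true
  session risk score ≥ 0: 72 ≥ 0 is true
  clearance level < 2: 2 < 2 is false
  role ∈ {editor, viewer}: guest is not in the set → false
  role = owner: guest == owner is false
Combine:
[1.1.1.1.1] false → false (antecedent false ⇒ implication holds) = true
[1.1.1.1] NOT true = false
[1.1.1] NOT false = true
[1.1.2] false OR false = false
[1.1] true OR false = true
[1.2.1.1.1] true AND false = false
[1.2.1.1.2] false AND false AND false = false
[1.2.1.1] false → false (antecedent false ⇒ implication holds) = true
[1.2.1] NOT true = false
[1.2] NOT false = true
[1.3.4] true → true = true
[1.3] true OR false OR true OR true = true
[1] true OR true OR true = true
[2] exactly-one(false, false, false) = false
[root] true AND false = false
Overall: false → denied

Denied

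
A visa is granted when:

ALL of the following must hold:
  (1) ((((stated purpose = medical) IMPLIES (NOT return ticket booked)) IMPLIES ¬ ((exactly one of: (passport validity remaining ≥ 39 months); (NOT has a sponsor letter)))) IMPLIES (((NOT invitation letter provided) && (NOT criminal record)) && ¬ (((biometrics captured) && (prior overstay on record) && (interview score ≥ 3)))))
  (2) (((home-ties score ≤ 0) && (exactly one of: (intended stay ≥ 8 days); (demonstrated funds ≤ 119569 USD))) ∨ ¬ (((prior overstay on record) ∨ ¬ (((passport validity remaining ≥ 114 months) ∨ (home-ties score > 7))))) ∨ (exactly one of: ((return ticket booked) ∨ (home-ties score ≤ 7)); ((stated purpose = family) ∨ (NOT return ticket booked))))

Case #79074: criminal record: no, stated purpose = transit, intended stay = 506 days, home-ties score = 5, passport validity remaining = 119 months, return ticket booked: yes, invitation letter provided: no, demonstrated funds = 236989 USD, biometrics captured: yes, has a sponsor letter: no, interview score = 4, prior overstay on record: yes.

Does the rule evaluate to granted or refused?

Atomic conditions:
  stated purpose = medical: transit == medical is false
  NOT return ticket booked: yes → false
  passport validity remaining ≥ 39 months: 119 ≥ 39 is true
  NOT has a sponsor letter: no → true
  NOT invitation letter provided: no → true
  NOT criminal record: no → true
  biometrics captured: yes → true
  prior overstay on record: yes → true
  interview score ≥ 3: 4 ≥ 3 is true
  home-ties score ≤ 0: 5 ≤ 0 is false
  intended stay ≥ 8 days: 506 ≥ 8 is true
  demonstrated funds ≤ 119569 USD: 236989 ≤ 119569 is false
  passport validity remaining ≥ 114 months: 119 ≥ 114 is true
  home-ties score > 7: 5 > 7 is false
  return ticket booked: yes → true
  home-ties score ≤ 7: 5 ≤ 7 is true
  stated purpose = family: transit == family is false
Combine:
[1.1.1] false → false (antecedent false ⇒ implication holds) = true
[1.1.2.1] exactly-one(true, true) = false
[1.1.2] NOT false = true
[1.1] true → true = true
[1.2.1] true AND true = true
[1.2.2.1] true AND true AND true = true
[1.2.2] NOT true = false
[1.2] true AND false = false
[1] true → false = false
[2.1.2] exactly-one(true, false) = true
[2.1] false AND true = false
[2.2.1.2.1] true OR false = true
[2.2.1.2] NOT true = false
[2.2.1] true OR false = true
[2.2] NOT true = false
[2.3.1] true OR true = true
[2.3.2] false OR false = false
[2.3] exactly-one(true, false) = true
[2] false OR false OR true = true
[root] false AND true = false
Overall: false → refused

Refused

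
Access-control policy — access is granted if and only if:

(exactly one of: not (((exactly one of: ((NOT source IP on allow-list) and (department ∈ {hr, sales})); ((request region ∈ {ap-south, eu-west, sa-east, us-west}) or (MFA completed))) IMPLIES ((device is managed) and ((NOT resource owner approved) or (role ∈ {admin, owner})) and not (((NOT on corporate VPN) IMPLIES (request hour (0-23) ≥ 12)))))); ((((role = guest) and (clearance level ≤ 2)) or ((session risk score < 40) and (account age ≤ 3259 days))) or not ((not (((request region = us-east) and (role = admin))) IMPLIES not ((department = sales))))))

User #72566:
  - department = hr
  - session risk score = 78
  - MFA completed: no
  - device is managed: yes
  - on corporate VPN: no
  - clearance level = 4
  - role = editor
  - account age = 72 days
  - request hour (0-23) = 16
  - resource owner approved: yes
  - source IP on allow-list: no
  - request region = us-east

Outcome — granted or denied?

Atomic conditions:
  NOT source IP on allow-list: no → true
  department ∈ {hr, sales}: hr is in the set → true
  request region ∈ {ap-south, eu-west, sa-east, us-west}: us-east is not in the set → false
  MFA completed: no → false
  device is managed: yes → true
  NOT resource owner approved: yes → false
  role ∈ {admin, owner}: editor is not in the set → false
  NOT on corporate VPN: no → true
  request hour (0-23) ≥ 12: 16 ≥ 12 is true
  role = guest: editor == guest is false
  clearance level ≤ 2: 4 ≤ 2 is false
  session risk score < 40: 78 < 40 is false
  account age ≤ 3259 days: 72 ≤ 3259 is true
  request region = us-east: us-east == us-east is true
  role = admin: editor == admin is false
  department = sales: hr == sales is false
Combine:
[1.1.1.1] true AND true = true
[1.1.1.2] false OR false = false
[1.1.1] exactly-one(true, false) = true
[1.1.2.2] false OR false = false
[1.1.2.3.1] true → true = true
[1.1.2.3] NOT true = false
[1.1.2] true AND false AND false = false
[1.1] true → false = false
[1] NOT false = true
[2.1.1] false AND false = false
[2.1.2] false AND true = false
[2.1] false OR false = false
[2.2.1.1.1] true AND false = false
[2.2.1.1] NOT false = true
[2.2.1.2] NOT false = true
[2.2.1] true → true = true
[2.2] NOT true = false
[2] false OR false = false
[root] exactly-one(true, false) = true
Overall: true → granted

Granted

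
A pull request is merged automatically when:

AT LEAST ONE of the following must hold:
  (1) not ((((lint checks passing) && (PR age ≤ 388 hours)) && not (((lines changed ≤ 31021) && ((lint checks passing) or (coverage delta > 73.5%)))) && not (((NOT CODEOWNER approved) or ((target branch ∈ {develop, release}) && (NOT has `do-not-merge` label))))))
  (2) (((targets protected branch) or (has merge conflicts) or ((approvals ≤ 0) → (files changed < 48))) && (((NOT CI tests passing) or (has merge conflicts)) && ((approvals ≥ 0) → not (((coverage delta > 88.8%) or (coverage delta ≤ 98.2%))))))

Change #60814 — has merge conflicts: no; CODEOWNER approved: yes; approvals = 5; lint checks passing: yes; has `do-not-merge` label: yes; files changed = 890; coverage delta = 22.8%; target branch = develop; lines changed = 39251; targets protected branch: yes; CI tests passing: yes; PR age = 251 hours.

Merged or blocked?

Atomic conditions:
  lint checks passing: yes → true
  PR age ≤ 388 hours: 251 ≤ 388 is true
  lines changed ≤ 31021: 39251 ≤ 31021 is false
  coverage delta > 73.5%: 22.8 > 73.5 is false
  NOT CODEOWNER approved: yes → false
  target branch ∈ {develop, release}: develop is in the set → true
  NOT has `do-not-merge` label: yes → false
  targets protected branch: yes → true
  has merge conflicts: no → false
  approvals ≤ 0: 5 ≤ 0 is false
  files changed < 48: 890 < 48 is false
  NOT CI tests passing: yes → false
  approvals ≥ 0: 5 ≥ 0 is true
  coverage delta > 88.8%: 22.8 > 88.8 is false
  coverage delta ≤ 98.2%: 22.8 ≤ 98.2 is true
Combine:
[1.1.1] true AND true = true
[1.1.2.1.2] true OR false = true
[1.1.2.1] false AND true = false
[1.1.2] NOT false = true
[1.1.3.1.2] true AND false = false
[1.1.3.1] false OR false = false
[1.1.3] NOT false = true
[1.1] true AND true AND true = true
[1] NOT true = false
[2.1.3] false → false (antecedent false ⇒ implication holds) = true
[2.1] true OR false OR true = true
[2.2.1] false OR false = false
[2.2.2.2.1] false OR true = true
[2.2.2.2] NOT true = false
[2.2.2] true → false = false
[2.2] false AND false = false
[2] true AND false = false
[root] false OR false = false
Overall: false → blocked

Blocked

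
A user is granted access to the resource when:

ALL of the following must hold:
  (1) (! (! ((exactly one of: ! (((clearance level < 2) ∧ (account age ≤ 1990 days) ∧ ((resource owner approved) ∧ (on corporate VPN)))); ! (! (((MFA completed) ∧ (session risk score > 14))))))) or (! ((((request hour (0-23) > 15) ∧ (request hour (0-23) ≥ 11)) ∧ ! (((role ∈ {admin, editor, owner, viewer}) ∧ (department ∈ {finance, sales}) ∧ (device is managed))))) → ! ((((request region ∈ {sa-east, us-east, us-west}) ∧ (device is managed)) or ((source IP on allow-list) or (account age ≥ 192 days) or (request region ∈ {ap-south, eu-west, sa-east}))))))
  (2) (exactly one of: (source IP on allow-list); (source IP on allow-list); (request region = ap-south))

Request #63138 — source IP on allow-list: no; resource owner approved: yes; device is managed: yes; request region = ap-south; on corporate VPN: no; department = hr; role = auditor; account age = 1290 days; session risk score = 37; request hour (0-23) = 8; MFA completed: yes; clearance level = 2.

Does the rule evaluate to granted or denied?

Atomic conditions:
  clearance level < 2: 2 < 2 is false
  account age ≤ 1990 days: 1290 ≤ 1990 is true
  resource owner approved: yes → true
  on corporate VPN: no → false
  MFA completed: yes → true
  session risk score > 14: 37 > 14 is true
  request hour (0-23) > 15: 8 > 15 is false
  request hour (0-23) ≥ 11: 8 ≥ 11 is false
  role ∈ {admin, editor, owner, viewer}: auditor is not in the set → false
  department ∈ {finance, sales}: hr is not in the set → false
  device is managed: yes → true
  request region ∈ {sa-east, us-east, us-west}: ap-south is not in the set → false
  source IP on allow-list: no → false
  account age ≥ 192 days: 1290 ≥ 192 is true
  request region ∈ {ap-south, eu-west, sa-east}: ap-south is in the set → true
  request region = ap-south: ap-south == ap-south is true
Combine:
[1.1.1.1.1.1.3] true AND false = false
[1.1.1.1.1.1] false AND true AND false = false
[1.1.1.1.1] NOT false = true
[1.1.1.1.2.1.1] true AND true = true
[1.1.1.1.2.1] NOT true = false
[1.1.1.1.2] NOT false = true
[1.1.1.1] exactly-one(true, true) = false
[1.1.1] NOT false = true
[1.1] NOT true = false
[1.2.1.1.1] false AND false = false
[1.2.1.1.2.1] false AND false AND true = false
[1.2.1.1.2] NOT false = true
[1.2.1.1] false AND true = false
[1.2.1] NOT false = true
[1.2.2.1.1] false AND true = false
[1.2.2.1.2] false OR true OR true = true
[1.2.2.1] false OR true = true
[1.2.2] NOT true = false
[1.2] true → false = false
[1] false OR false = false
[2] exactly-one(false, false, true) = true
[root] false AND true = false
Overall: false → denied

Denied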